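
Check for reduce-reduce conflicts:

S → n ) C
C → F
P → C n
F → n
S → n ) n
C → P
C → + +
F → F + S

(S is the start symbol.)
Yes — I8: [F → n .] vs [S → n ) n .]

A reduce-reduce conflict occurs when an LR(0) state has two complete items [A → α .] and [B → β .] — both call for a reduction, and with no lookahead the parser cannot choose between them.

Augment with S' → S and build the canonical LR(0) collection (I0 = CLOSURE({[S' → . S]}), then GOTO on every symbol after a dot until no new states appear). It has 13 states:
  I0: { [S → . n ) C], [S → . n ) n], [S' → . S] }  — shift
  I1: { [S' → S .] }  — accept
  I2: { [S → n . ) C], [S → n . ) n] }  — shift
  I3: { [C → . + +], [C → . F], [C → . P], [F → . F + S], [F → . n], [P → . C n], [S → n ) . C], [S → n ) . n] }  — shift
  I4: { [C → + . +] }  — shift
  I5: { [P → C . n], [S → n ) C .] }  — shift, reduce
  I6: { [C → F .], [F → F . + S] }  — shift, reduce
  I7: { [C → P .] }  — reduce
  I8: { [F → n .], [S → n ) n .] }  — 2 reduces
  I9: { [F → F + . S], [S → . n ) C], [S → . n ) n] }  — shift
  I10: { [F → F + S .] }  — reduce
  I11: { [P → C n .] }  — reduce
  I12: { [C → + + .] }  — reduce

I8 contains complete items [F → n .], [S → n ) n .] — reduce-reduce conflict.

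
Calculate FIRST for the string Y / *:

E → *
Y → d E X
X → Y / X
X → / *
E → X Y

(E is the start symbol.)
{ 'd' }

FIRST sets of the non-terminals involved (from the grammar, by fixed-point iteration):
  FIRST(Y) = { 'd' }

To compute FIRST(Y / *), process the symbols left to right:
Symbol Y is a non-terminal. Add FIRST(Y) \ {ε} = { 'd' }
Y is not nullable (ε ∉ FIRST(Y)), so stop here.
FIRST(Y / *) = { 'd' }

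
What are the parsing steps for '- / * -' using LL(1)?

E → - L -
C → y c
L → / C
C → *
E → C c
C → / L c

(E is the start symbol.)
Stack is shown with the top on the left.

Stack    Input      Action
--------------------------
E $      - / * - $  output E → - L -
- L - $  - / * - $  match '-'
L - $    / * - $    output L → / C
/ C - $  / * - $    match '/'
C - $    * - $      output C → *
* - $    * - $      match '*'
- $      - $        match '-'
$        $          accept

The string is accepted.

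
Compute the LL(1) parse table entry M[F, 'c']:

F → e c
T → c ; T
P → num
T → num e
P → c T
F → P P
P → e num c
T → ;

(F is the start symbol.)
F → P P

To find M[F, 'c'], we find productions for F where 'c' is in the predict set (PREDICT(N → α) = (FIRST(α) \ {ε}) ∪ (FOLLOW(N) if α ⇒* ε)).

Relevant sets:
  FIRST(P) = { 'c', 'e', 'num' }

F → e c: PREDICT = { 'e' }
F → P P: PREDICT = { 'c', 'e', 'num' }
  'c' is in predict set, so this production goes in M[F, 'c']

M[F, 'c'] = F → P P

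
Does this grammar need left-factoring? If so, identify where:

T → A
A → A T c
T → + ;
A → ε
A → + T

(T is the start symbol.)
Left-factoring is needed when two productions for the same non-terminal
share a common prefix on the right-hand side.

Productions for T:
  T → A
  T → + ;
Productions for A:
  A → A T c
  A → ε
  A → + T

No common prefixes found.

Answer: No, left-factoring is not needed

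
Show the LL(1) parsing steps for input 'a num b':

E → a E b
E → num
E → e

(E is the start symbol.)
LL(1) parsing maintains a stack (initially the start symbol over $) and the input. At each step: if the stack top is a terminal, match it against the current input token; if it is a non-terminal N, replace it with the RHS of M[N, lookahead] (the unique production whose predict set contains the lookahead).

Stack is shown with the top on the left.

Stack    Input      Action
--------------------------
E $      a num b $  output E → a E b
a E b $  a num b $  match 'a'
E b $    num b $    output E → num
num b $  num b $    match 'num'
b $      b $        match 'b'
$        $          accept

The string is accepted.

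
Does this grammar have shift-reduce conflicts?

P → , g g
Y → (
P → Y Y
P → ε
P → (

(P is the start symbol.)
Yes — I0: [P → .] vs [P → . (]

A shift-reduce conflict occurs when an LR(0) state has both:
  - a complete (reduce) item [A → α .] (dot at the end), and
  - a shift item [B → β . c γ] (dot before a terminal).

Augment with P' → P and build the canonical LR(0) collection (I0 = CLOSURE({[P' → . P]}), then GOTO on every symbol after a dot until no new states appear). It has 9 states:
  I0: { [P → . (], [P → . , g g], [P → . Y Y], [P → .], [P' → . P], [Y → . (] }  — shift, reduce
  I1: { [P → ( .], [Y → ( .] }  — 2 reduces
  I2: { [P → , . g g] }  — shift
  I3: { [P' → P .] }  — accept
  I4: { [P → Y . Y], [Y → . (] }  — shift
  I5: { [Y → ( .] }  — reduce
  I6: { [P → Y Y .] }  — reduce
  I7: { [P → , g . g] }  — shift
  I8: { [P → , g g .] }  — reduce

I0 contains reduce item [P → .] and shift items [P → . (], [P → . , g g], [Y → . (] — shift-reduce conflict.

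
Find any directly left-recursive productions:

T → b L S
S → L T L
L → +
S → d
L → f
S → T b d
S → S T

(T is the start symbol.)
Direct left recursion occurs when N → N α for some non-terminal N (the right-hand side begins with the left-hand side itself).

T → b L S: starts with b
S → L T L: starts with L
L → +: starts with '+'
S → d: starts with d
L → f: starts with f
S → T b d: starts with T
S → S T: LEFT RECURSIVE (starts with S)

The grammar has direct left recursion on: S.

Answer: Yes, S is left-recursive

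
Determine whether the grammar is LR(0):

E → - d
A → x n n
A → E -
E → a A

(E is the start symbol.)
Yes, the grammar is LR(0)

Augment with E' → E and build the canonical LR(0) collection (I0 = CLOSURE({[E' → . E]}), then GOTO on every symbol after a dot until no new states appear). It has 11 states:
  I0: { [E → . - d], [E → . a A], [E' → . E] }  — shift
  I1: { [E → - . d] }  — shift
  I2: { [E' → E .] }  — accept
  I3: { [A → . E -], [A → . x n n], [E → . - d], [E → . a A], [E → a . A] }  — shift
  I4: { [E → a A .] }  — reduce
  I5: { [A → E . -] }  — shift
  I6: { [A → x . n n] }  — shift
  I7: { [A → x n . n] }  — shift
  I8: { [A → x n n .] }  — reduce
  I9: { [A → E - .] }  — reduce
  I10: { [E → - d .] }  — reduce

Every state is either a pure shift/goto state or contains exactly one complete item and nothing to shift — no conflicts. The grammar is LR(0).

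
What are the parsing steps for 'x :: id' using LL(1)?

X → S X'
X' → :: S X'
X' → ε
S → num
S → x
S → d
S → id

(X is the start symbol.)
LL(1) parsing maintains a stack (initially the start symbol over $) and the input. At each step: if the stack top is a terminal, match it against the current input token; if it is a non-terminal N, replace it with the RHS of M[N, lookahead] (the unique production whose predict set contains the lookahead).

Stack is shown with the top on the left.

Stack      Input      Action
----------------------------
X $        x :: id $  output X → S X'
S X' $     x :: id $  output S → x
x X' $     x :: id $  match 'x'
X' $       :: id $    output X' → :: S X'
:: S X' $  :: id $    match '::'
S X' $     id $       output S → id
id X' $    id $       match 'id'
X' $       $          output X' → ε
$          $          accept

The string is accepted.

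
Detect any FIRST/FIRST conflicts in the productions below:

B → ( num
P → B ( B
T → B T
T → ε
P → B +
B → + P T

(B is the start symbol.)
Yes. P → B '(' B / P → B '+' on { '(', '+' }

A FIRST/FIRST conflict occurs when two productions N → α and N → β for the same non-terminal have FIRST(α) ∩ FIRST(β) ≠ ∅ (with ε ∈ FIRST of a nullable right-hand side, so two nullable alternatives also conflict).

FIRST sets of the non-terminals at (or reachable through a nullable prefix from) the front of some alternative:
  FIRST(B) = { '(', '+' }

Productions for B:
  B → ( num: FIRST = { '(' }
  B → + P T: FIRST = { '+' }
Productions for P:
  P → B ( B: FIRST = { '(', '+' }
  P → B +: FIRST = { '(', '+' }
Productions for T:
  T → B T: FIRST = { '(', '+' }
  T → ε: FIRST = { ε }

Conflict for P: P → B ( B and P → B +
  Overlap: { '(', '+' }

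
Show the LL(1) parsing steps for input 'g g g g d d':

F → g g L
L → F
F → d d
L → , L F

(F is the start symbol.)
LL(1) parsing maintains a stack (initially the start symbol over $) and the input. At each step: if the stack top is a terminal, match it against the current input token; if it is a non-terminal N, replace it with the RHS of M[N, lookahead] (the unique production whose predict set contains the lookahead).

Stack is shown with the top on the left.

Stack    Input          Action
------------------------------
F $      g g g g d d $  output F → g g L
g g L $  g g g g d d $  match 'g'
g L $    g g g d d $    match 'g'
L $      g g d d $      output L → F
F $      g g d d $      output F → g g L
g g L $  g g d d $      match 'g'
g L $    g d d $        match 'g'
L $      d d $          output L → F
F $      d d $          output F → d d
d d $    d d $          match 'd'
d $      d $            match 'd'
$        $              accept

The string is accepted.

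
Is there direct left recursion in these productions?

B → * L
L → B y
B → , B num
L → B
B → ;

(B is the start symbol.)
No direct left recursion

Direct left recursion occurs when N → N α for some non-terminal N (the right-hand side begins with the left-hand side itself).

B → * L: starts with '*'
L → B y: starts with B
B → , B num: starts with ','
L → B: starts with B
B → ;: starts with ';'

No direct left recursion found.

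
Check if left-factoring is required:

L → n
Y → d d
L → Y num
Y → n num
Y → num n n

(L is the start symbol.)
No, left-factoring is not needed

Left-factoring is needed when two productions for the same non-terminal
share a common prefix on the right-hand side.

Productions for L:
  L → n
  L → Y num
Productions for Y:
  Y → d d
  Y → n num
  Y → num n n

No common prefixes found.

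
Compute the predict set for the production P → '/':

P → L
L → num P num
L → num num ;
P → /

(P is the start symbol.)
{ '/' }

PREDICT(P → '/') = (FIRST(RHS) \ {ε}) ∪ (FOLLOW(P) if ε ∈ FIRST(RHS), i.e. RHS ⇒* ε)
FIRST('/') = { '/' }
ε ∉ FIRST('/'), so FOLLOW(P) is not added.
PREDICT(P → '/') = { '/' }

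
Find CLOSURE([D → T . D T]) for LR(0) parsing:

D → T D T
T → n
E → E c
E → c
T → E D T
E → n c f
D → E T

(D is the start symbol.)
To compute CLOSURE, for each item [A → α.Bβ] where B is a non-terminal, add [B → .γ] for all productions B → γ; repeat for the newly added items until nothing changes.

Start with: [D → T . D T]
  [D → T . D T] has the dot before D: add [D → . T D T], [D → . E T]
  [D → . T D T] has the dot before T: add [T → . n], [T → . E D T]
  [D → . E T] has the dot before E: add [E → . E c], [E → . c], [E → . n c f]
No further items can be added.

CLOSURE = { [D → . E T], [D → . T D T], [D → T . D T], [E → . E c], [E → . c], [E → . n c f], [T → . E D T], [T → . n] }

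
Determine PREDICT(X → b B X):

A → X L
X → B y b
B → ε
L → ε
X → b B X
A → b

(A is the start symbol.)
{ 'b' }

PREDICT(X → b B X) = (FIRST(RHS) \ {ε}) ∪ (FOLLOW(X) if ε ∈ FIRST(RHS), i.e. RHS ⇒* ε)
FIRST(b B X) = { 'b' }
ε ∉ FIRST(b B X), so FOLLOW(X) is not added.
PREDICT(X → b B X) = { 'b' }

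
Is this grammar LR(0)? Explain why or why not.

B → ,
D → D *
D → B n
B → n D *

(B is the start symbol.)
Augment with B' → B and build the canonical LR(0) collection (I0 = CLOSURE({[B' → . B]}), then GOTO on every symbol after a dot until no new states appear). It has 8 states:
  I0: { [B → . ,], [B → . n D *], [B' → . B] }  — shift
  I1: { [B → , .] }  — reduce
  I2: { [B' → B .] }  — accept
  I3: { [B → . ,], [B → . n D *], [B → n . D *], [D → . B n], [D → . D *] }  — shift
  I4: { [D → B . n] }  — shift
  I5: { [B → n D . *], [D → D . *] }  — shift
  I6: { [B → n D * .], [D → D * .] }  — 2 reduces
  I7: { [D → B n .] }  — reduce

Conflict in state I6:
  Reduce-reduce conflict: [B → n D * .] and [D → D * .]
So the grammar is NOT LR(0).

Answer: No. Reduce-reduce conflict: [B → n D * .] and [D → D * .]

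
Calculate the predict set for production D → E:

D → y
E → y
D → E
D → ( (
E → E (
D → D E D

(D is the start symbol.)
PREDICT(D → E) = (FIRST(RHS) \ {ε}) ∪ (FOLLOW(D) if ε ∈ FIRST(RHS), i.e. RHS ⇒* ε)
FIRST(E) = { 'y' }
FIRST(E) = { 'y' }
ε ∉ FIRST(E), so FOLLOW(D) is not added.
PREDICT(D → E) = { 'y' }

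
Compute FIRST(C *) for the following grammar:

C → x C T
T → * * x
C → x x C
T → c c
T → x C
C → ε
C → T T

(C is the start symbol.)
FIRST sets of the non-terminals involved (from the grammar, by fixed-point iteration):
  FIRST(C) = { '*', 'c', 'x', ε }

To compute FIRST(C *), process the symbols left to right:
Symbol C is a non-terminal. Add FIRST(C) \ {ε} = { '*', 'c', 'x' }
C is nullable (ε ∈ FIRST(C)), continue to the next symbol.
Symbol * is a terminal. Add '*' and stop.
FIRST(C *) = { '*', 'c', 'x' }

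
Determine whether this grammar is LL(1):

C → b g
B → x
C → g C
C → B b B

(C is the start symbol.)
Yes, the grammar is LL(1).

A grammar is LL(1) if for each non-terminal N with multiple productions, the predict sets of those productions are pairwise disjoint, where PREDICT(N → α) = (FIRST(α) \ {ε}) ∪ (FOLLOW(N) if α ⇒* ε).

Relevant sets:
  FIRST(B) = { 'x' }

For C:
  PREDICT(C → b g) = { 'b' }
  PREDICT(C → g C) = { 'g' }
  PREDICT(C → B b B) = { 'x' }
B has a single production, so nothing to check there.

All predict sets are disjoint. The grammar IS LL(1).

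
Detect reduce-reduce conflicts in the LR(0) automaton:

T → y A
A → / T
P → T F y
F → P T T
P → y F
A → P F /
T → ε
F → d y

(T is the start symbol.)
Yes — I16: [F → P T T .] vs [T → .]

A reduce-reduce conflict occurs when an LR(0) state has two complete items [A → α .] and [B → β .] — both call for a reduction, and with no lookahead the parser cannot choose between them.

Augment with T' → T and build the canonical LR(0) collection (I0 = CLOSURE({[T' → . T]}), then GOTO on every symbol after a dot until no new states appear). It has 22 states:
  I0: { [T → . y A], [T → .], [T' → . T] }  — shift, reduce
  I1: { [T' → T .] }  — accept
  I2: { [A → . / T], [A → . P F /], [P → . T F y], [P → . y F], [T → . y A], [T → .], [T → y . A] }  — shift, reduce
  I3: { [A → / . T], [T → . y A], [T → .] }  — shift, reduce
  I4: { [T → y A .] }  — reduce
  I5: { [A → P . F /], [F → . P T T], [F → . d y], [P → . T F y], [P → . y F], [T → . y A], [T → .] }  — shift, reduce
  I6: { [F → . P T T], [F → . d y], [P → . T F y], [P → . y F], [P → T . F y], [T → . y A], [T → .] }  — shift, reduce
  I7: { [A → . / T], [A → . P F /], [F → . P T T], [F → . d y], [P → . T F y], [P → . y F], [P → y . F], [T → . y A], [T → .], [T → y . A] }  — shift, reduce
  I8: { [P → y F .] }  — reduce
  I9: { [A → P . F /], [F → . P T T], [F → . d y], [F → P . T T], [P → . T F y], [P → . y F], [T → . y A], [T → .] }  — shift, reduce
  I10: { [F → d . y] }  — shift
  I11: { [F → d y .] }  — reduce
  I12: { [A → P F . /] }  — shift
  I13: { [F → P . T T], [T → . y A], [T → .] }  — shift, reduce
  I14: { [F → . P T T], [F → . d y], [F → P T . T], [P → . T F y], [P → . y F], [P → T . F y], [T → . y A], [T → .] }  — shift, reduce
  I15: { [P → T F . y] }  — shift
  I16: { [F → . P T T], [F → . d y], [F → P T T .], [P → . T F y], [P → . y F], [P → T . F y], [T → . y A], [T → .] }  — shift, 2 reduces
  I17: { [P → T F y .] }  — reduce
  I18: { [F → P T . T], [T → . y A], [T → .] }  — shift, reduce
  I19: { [F → P T T .] }  — reduce
  I20: { [A → P F / .] }  — reduce
  I21: { [A → / T .] }  — reduce

I16 contains complete items [F → P T T .], [T → .] — reduce-reduce conflict.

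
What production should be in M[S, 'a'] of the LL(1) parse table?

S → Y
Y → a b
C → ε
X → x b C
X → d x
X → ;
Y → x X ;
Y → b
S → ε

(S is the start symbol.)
To find M[S, 'a'], we find productions for S where 'a' is in the predict set (PREDICT(N → α) = (FIRST(α) \ {ε}) ∪ (FOLLOW(N) if α ⇒* ε)).

Relevant sets:
  FIRST(Y) = { 'a', 'b', 'x' }
  FOLLOW(S) = { $ }

S → Y: PREDICT = { 'a', 'b', 'x' }
  'a' is in predict set, so this production goes in M[S, 'a']
S → ε: PREDICT = { $ }

M[S, 'a'] = S → Y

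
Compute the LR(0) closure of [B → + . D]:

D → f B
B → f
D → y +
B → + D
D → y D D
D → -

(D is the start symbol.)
Start with: [B → + . D]
  [B → + . D] has the dot before D: add [D → . f B], [D → . y +], [D → . y D D], [D → . -]
No further items can be added.

CLOSURE = { [B → + . D], [D → . -], [D → . f B], [D → . y +], [D → . y D D] }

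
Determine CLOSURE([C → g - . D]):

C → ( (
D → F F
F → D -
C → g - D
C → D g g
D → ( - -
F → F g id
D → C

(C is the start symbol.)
To compute CLOSURE, for each item [A → α.Bβ] where B is a non-terminal, add [B → .γ] for all productions B → γ; repeat for the newly added items until nothing changes.

Start with: [C → g - . D]
  [C → g - . D] has the dot before D: add [D → . F F], [D → . ( - -], [D → . C]
  [D → . F F] has the dot before F: add [F → . D -], [F → . F g id]
  [D → . C] has the dot before C: add [C → . ( (], [C → . g - D], [C → . D g g]
No further items can be added.

CLOSURE = { [C → . ( (], [C → . D g g], [C → . g - D], [C → g - . D], [D → . ( - -], [D → . C], [D → . F F], [F → . D -], [F → . F g id] }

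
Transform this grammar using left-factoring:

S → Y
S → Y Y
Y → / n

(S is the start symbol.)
S → Y S'
S' → ε
S' → Y
Y → / n

Left-factoring transforms A → αβ₁ | αβ₂ into A → αA' and A' → β₁ | β₂
(α is the longest common prefix among the alternatives). Repeat until
no nonterminal has two alternatives with a common prefix.

Round 1: S has alternatives sharing prefix 'Y'. Introduce S': S → Y S'
  Add: S' → ε
  Add: S' → Y

No remaining common prefixes — done.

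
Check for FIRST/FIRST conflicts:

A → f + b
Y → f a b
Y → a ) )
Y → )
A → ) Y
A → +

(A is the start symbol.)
No FIRST/FIRST conflicts.

A FIRST/FIRST conflict occurs when two productions N → α and N → β for the same non-terminal have FIRST(α) ∩ FIRST(β) ≠ ∅ (with ε ∈ FIRST of a nullable right-hand side, so two nullable alternatives also conflict).

Productions for A:
  A → f + b: FIRST = { 'f' }
  A → ) Y: FIRST = { ')' }
  A → +: FIRST = { '+' }
Productions for Y:
  Y → f a b: FIRST = { 'f' }
  Y → a ) ): FIRST = { 'a' }
  Y → ): FIRST = { ')' }

All alternatives of each non-terminal have pairwise disjoint FIRST sets.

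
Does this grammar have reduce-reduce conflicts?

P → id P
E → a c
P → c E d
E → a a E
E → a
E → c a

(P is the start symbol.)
No reduce-reduce conflicts

Augment with P' → P and build the canonical LR(0) collection (I0 = CLOSURE({[P' → . P]}), then GOTO on every symbol after a dot until no new states appear). It has 13 states:
  I0: { [P → . c E d], [P → . id P], [P' → . P] }  — shift
  I1: { [P' → P .] }  — accept
  I2: { [E → . a a E], [E → . a c], [E → . a], [E → . c a], [P → c . E d] }  — shift
  I3: { [P → . c E d], [P → . id P], [P → id . P] }  — shift
  I4: { [P → id P .] }  — reduce
  I5: { [P → c E . d] }  — shift
  I6: { [E → a . a E], [E → a . c], [E → a .] }  — shift, reduce
  I7: { [E → c . a] }  — shift
  I8: { [E → c a .] }  — reduce
  I9: { [E → . a a E], [E → . a c], [E → . a], [E → . c a], [E → a a . E] }  — shift
  I10: { [E → a c .] }  — reduce
  I11: { [E → a a E .] }  — reduce
  I12: { [P → c E d .] }  — reduce

No state contains more than one complete item.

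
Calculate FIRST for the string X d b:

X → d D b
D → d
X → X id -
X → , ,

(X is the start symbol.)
FIRST sets of the non-terminals involved (from the grammar, by fixed-point iteration):
  FIRST(X) = { ',', 'd' }

To compute FIRST(X d b), process the symbols left to right:
Symbol X is a non-terminal. Add FIRST(X) \ {ε} = { ',', 'd' }
X is not nullable (ε ∉ FIRST(X)), so stop here.
FIRST(X d b) = { ',', 'd' }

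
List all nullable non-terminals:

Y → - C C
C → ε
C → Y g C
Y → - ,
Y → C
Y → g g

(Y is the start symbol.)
{ 'C', 'Y' }

ε-productions: C → ε
So C is immediately nullable.
Y → C: every symbol on the right is nullable, so Y is nullable too.
Every non-terminal is now nullable.
Nullable = { 'C', 'Y' }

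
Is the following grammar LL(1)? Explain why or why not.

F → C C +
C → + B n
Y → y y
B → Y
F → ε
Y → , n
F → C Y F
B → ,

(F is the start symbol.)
A grammar is LL(1) if for each non-terminal N with multiple productions, the predict sets of those productions are pairwise disjoint, where PREDICT(N → α) = (FIRST(α) \ {ε}) ∪ (FOLLOW(N) if α ⇒* ε).

Relevant sets:
  FIRST(C) = { '+' }
  FIRST(Y) = { ',', 'y' }
  FOLLOW(F) = { $ }

For F:
  PREDICT(F → C C '+') = { '+' }
  PREDICT(F → ε) = { $ }
  PREDICT(F → C Y F) = { '+' }
For Y:
  PREDICT(Y → y y) = { 'y' }
  PREDICT(Y → ',' n) = { ',' }
For B:
  PREDICT(B → Y) = { ',', 'y' }
  PREDICT(B → ',') = { ',' }
C has a single production, so nothing to check there.

Conflict found: Predict set conflict for F: { '+' }
The grammar is NOT LL(1).

Answer: No. Predict set conflict for F: { '+' }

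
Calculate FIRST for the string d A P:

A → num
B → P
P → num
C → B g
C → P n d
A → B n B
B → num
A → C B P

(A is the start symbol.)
{ 'd' }

To compute FIRST(d A P), process the symbols left to right:
Symbol d is a terminal. Add 'd' and stop.
FIRST(d A P) = { 'd' }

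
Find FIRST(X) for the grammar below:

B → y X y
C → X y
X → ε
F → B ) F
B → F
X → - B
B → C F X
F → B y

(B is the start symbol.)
{ '-', ε }

From X → ε:
  - ε-production, so ε ∈ FIRST(X)
From X → - B:
  - '-' is a terminal: add '-' and stop

Collecting: FIRST(X) = { '-', ε }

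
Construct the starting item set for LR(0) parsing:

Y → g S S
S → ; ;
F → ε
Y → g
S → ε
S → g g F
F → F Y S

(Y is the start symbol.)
First, augment the grammar with Y' → Y
I₀ = CLOSURE({ [Y' → . Y] }):
  [Y' → . Y] has the dot before Y: add [Y → . g S S], [Y → . g]
No further items can be added.

I₀ = { [Y → . g S S], [Y → . g], [Y' → . Y] }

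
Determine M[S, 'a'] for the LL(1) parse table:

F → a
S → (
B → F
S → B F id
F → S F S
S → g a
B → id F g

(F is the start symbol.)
To find M[S, 'a'], we find productions for S where 'a' is in the predict set (PREDICT(N → α) = (FIRST(α) \ {ε}) ∪ (FOLLOW(N) if α ⇒* ε)).

Relevant sets:
  FIRST(B) = { '(', 'a', 'g', 'id' }

S → (: PREDICT = { '(' }
S → B F id: PREDICT = { '(', 'a', 'g', 'id' }
  'a' is in predict set, so this production goes in M[S, 'a']
S → g a: PREDICT = { 'g' }

M[S, 'a'] = S → B F id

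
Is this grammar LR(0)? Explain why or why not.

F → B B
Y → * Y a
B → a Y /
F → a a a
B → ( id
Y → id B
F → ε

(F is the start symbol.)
No. Shift-reduce conflict between [F → .] and [B → . ( id]

A grammar is LR(0) if no state in the canonical LR(0) collection has:
  - both a shift item (dot before a terminal) and a complete item (shift-reduce conflict), or
  - two or more complete items (reduce-reduce conflict; the accept item [F' → F .] counts as a complete item here).

Augment with F' → F and build the canonical LR(0) collection (I0 = CLOSURE({[F' → . F]}), then GOTO on every symbol after a dot until no new states appear). It has 17 states:
  I0: { [B → . ( id], [B → . a Y /], [F → . B B], [F → . a a a], [F → .], [F' → . F] }  — shift, reduce
  I1: { [B → ( . id] }  — shift
  I2: { [B → . ( id], [B → . a Y /], [F → B . B] }  — shift
  I3: { [F' → F .] }  — accept
  I4: { [B → a . Y /], [F → a . a a], [Y → . * Y a], [Y → . id B] }  — shift
  I5: { [Y → * . Y a], [Y → . * Y a], [Y → . id B] }  — shift
  I6: { [B → a Y . /] }  — shift
  I7: { [F → a a . a] }  — shift
  I8: { [B → . ( id], [B → . a Y /], [Y → id . B] }  — shift
  I9: { [Y → id B .] }  — reduce
  I10: { [B → a . Y /], [Y → . * Y a], [Y → . id B] }  — shift
  I11: { [F → a a a .] }  — reduce
  I12: { [B → a Y / .] }  — reduce
  I13: { [Y → * Y . a] }  — shift
  I14: { [Y → * Y a .] }  — reduce
  I15: { [F → B B .] }  — reduce
  I16: { [B → ( id .] }  — reduce

Conflict in state I0:
  Shift-reduce conflict between [F → .] and [B → . ( id]
So the grammar is NOT LR(0).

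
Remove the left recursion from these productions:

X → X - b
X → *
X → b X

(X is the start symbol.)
X is directly left-recursive. The standard transformation for
  A → A α₁ | ... | A α_m | β₁ | ... | β_n
is
  A  → β₁ A' | ... | β_n A'
  A' → α₁ A' | ... | α_m A' | ε

X → * becomes X → * X'
X → b X becomes X → b X X'
X → X - b becomes X' → - b X'
Add X' → ε

Resulting grammar:
X → * X'
X → b X X'
X' → - b X'
X' → ε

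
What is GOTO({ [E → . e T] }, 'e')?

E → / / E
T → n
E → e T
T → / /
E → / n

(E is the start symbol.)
{ [E → e . T], [T → . / /], [T → . n] }

GOTO(I, 'e') = CLOSURE({ [A → αX.β] : [A → α.Xβ] ∈ I, X = 'e' })

Items with dot before 'e', with the dot advanced:
  [E → . e T] → [E → e . T]
Closure of the advanced items:
  [E → e . T] has the dot before T: add [T → . n], [T → . / /]

GOTO = { [E → e . T], [T → . / /], [T → . n] }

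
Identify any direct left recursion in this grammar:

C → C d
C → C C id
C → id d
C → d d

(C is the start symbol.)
Yes, C is left-recursive

C → C d: LEFT RECURSIVE (starts with C)
C → C C id: LEFT RECURSIVE (starts with C)
C → id d: starts with id
C → d d: starts with d

The grammar has direct left recursion on: C.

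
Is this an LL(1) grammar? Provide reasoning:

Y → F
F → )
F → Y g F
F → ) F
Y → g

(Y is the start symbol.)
No. Predict set conflict for Y: { 'g' }

A grammar is LL(1) if for each non-terminal N with multiple productions, the predict sets of those productions are pairwise disjoint, where PREDICT(N → α) = (FIRST(α) \ {ε}) ∪ (FOLLOW(N) if α ⇒* ε).

Relevant sets:
  FIRST(F) = { ')', 'g' }
  FIRST(Y) = { ')', 'g' }

For Y:
  PREDICT(Y → F) = { ')', 'g' }
  PREDICT(Y → g) = { 'g' }
For F:
  PREDICT(F → ')') = { ')' }
  PREDICT(F → Y g F) = { ')', 'g' }
  PREDICT(F → ')' F) = { ')' }

Conflict found: Predict set conflict for Y: { 'g' }
The grammar is NOT LL(1).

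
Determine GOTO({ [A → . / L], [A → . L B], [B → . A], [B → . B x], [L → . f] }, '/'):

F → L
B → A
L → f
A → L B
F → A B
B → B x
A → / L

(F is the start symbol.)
{ [A → / . L], [L → . f] }

GOTO(I, '/') = CLOSURE({ [A → αX.β] : [A → α.Xβ] ∈ I, X = '/' })

Items with dot before '/', with the dot advanced:
  [A → . / L] → [A → / . L]
Closure of the advanced items:
  [A → / . L] has the dot before L: add [L → . f]

GOTO = { [A → / . L], [L → . f] }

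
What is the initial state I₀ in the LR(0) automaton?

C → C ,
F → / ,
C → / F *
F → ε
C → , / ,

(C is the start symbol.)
{ [C → . , / ,], [C → . / F *], [C → . C ,], [C' → . C] }

First, augment the grammar with C' → C
I₀ = CLOSURE({ [C' → . C] }):
  [C' → . C] has the dot before C: add [C → . C ,], [C → . / F *], [C → . , / ,]
No further items can be added.

I₀ = { [C → . , / ,], [C → . / F *], [C → . C ,], [C' → . C] }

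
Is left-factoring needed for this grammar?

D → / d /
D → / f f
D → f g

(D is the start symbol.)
Yes, D has productions with common prefix '/'

Left-factoring is needed when two productions for the same non-terminal
share a common prefix on the right-hand side.

Productions for D:
  D → / d /
  D → / f f
  D → f g

Found common prefix '/' in productions for D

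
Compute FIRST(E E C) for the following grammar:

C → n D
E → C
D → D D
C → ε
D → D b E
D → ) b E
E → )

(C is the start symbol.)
{ ')', 'n', ε }

FIRST sets of the non-terminals involved (from the grammar, by fixed-point iteration):
  FIRST(E) = { ')', 'n', ε }
  FIRST(C) = { 'n', ε }

To compute FIRST(E E C), process the symbols left to right:
Symbol E is a non-terminal. Add FIRST(E) \ {ε} = { ')', 'n' }
E is nullable (ε ∈ FIRST(E)), continue to the next symbol.
Symbol E is a non-terminal. Add FIRST(E) \ {ε} = { ')', 'n' }
E is nullable (ε ∈ FIRST(E)), continue to the next symbol.
Symbol C is a non-terminal. Add FIRST(C) \ {ε} = { 'n' }
C is nullable (ε ∈ FIRST(C)), continue to the next symbol.
All symbols are nullable, so ε is in the result.
FIRST(E E C) = { ')', 'n', ε }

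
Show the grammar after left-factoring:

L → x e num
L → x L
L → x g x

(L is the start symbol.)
Left-factoring transforms A → αβ₁ | αβ₂ into A → αA' and A' → β₁ | β₂
(α is the longest common prefix among the alternatives). Repeat until
no nonterminal has two alternatives with a common prefix.

Round 1: L has alternatives sharing prefix 'x'. Introduce L': L → x L'
  Add: L' → e num
  Add: L' → L
  Add: L' → g x

No remaining common prefixes — done.

Resulting grammar:
L → x L'
L' → e num
L' → L
L' → g x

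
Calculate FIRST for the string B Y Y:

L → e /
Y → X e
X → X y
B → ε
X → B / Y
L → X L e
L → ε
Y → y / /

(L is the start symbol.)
FIRST sets of the non-terminals involved (from the grammar, by fixed-point iteration):
  FIRST(B) = { ε }
  FIRST(Y) = { '/', 'y' }

To compute FIRST(B Y Y), process the symbols left to right:
Symbol B is a non-terminal. Add FIRST(B) \ {ε} = { }
B is nullable (ε ∈ FIRST(B)), continue to the next symbol.
Symbol Y is a non-terminal. Add FIRST(Y) \ {ε} = { '/', 'y' }
Y is not nullable (ε ∉ FIRST(Y)), so stop here.
FIRST(B Y Y) = { '/', 'y' }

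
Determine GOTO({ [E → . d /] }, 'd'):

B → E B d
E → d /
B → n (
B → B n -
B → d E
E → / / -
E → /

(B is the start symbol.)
{ [E → d . /] }

GOTO(I, 'd') = CLOSURE({ [A → αX.β] : [A → α.Xβ] ∈ I, X = 'd' })

Items with dot before 'd', with the dot advanced:
  [E → . d /] → [E → d . /]
Closure adds nothing (no advanced item has the dot before a non-terminal).

GOTO = { [E → d . /] }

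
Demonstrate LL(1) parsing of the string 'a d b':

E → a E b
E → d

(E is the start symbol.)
LL(1) parsing maintains a stack (initially the start symbol over $) and the input. At each step: if the stack top is a terminal, match it against the current input token; if it is a non-terminal N, replace it with the RHS of M[N, lookahead] (the unique production whose predict set contains the lookahead).

Stack is shown with the top on the left.

Stack    Input    Action
------------------------
E $      a d b $  output E → a E b
a E b $  a d b $  match 'a'
E b $    d b $    output E → d
d b $    d b $    match 'd'
b $      b $      match 'b'
$        $        accept

The string is accepted.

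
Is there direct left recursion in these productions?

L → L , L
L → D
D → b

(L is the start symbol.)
Direct left recursion occurs when N → N α for some non-terminal N (the right-hand side begins with the left-hand side itself).

L → L , L: LEFT RECURSIVE (starts with L)
L → D: starts with D
D → b: starts with b

The grammar has direct left recursion on: L.

Answer: Yes, L is left-recursive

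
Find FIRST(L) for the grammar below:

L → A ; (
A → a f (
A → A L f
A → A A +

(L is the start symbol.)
To compute FIRST(L), examine every production with L on the left-hand side, reading each right-hand side left to right until a non-nullable symbol is reached.

FIRST sets of the other non-terminals involved (by the same procedure, iterated to a fixed point):
  FIRST(A) = { 'a' }

From L → A ; (:
  - A is a non-terminal: add FIRST(A) \ {ε} = { 'a' }
    A is not nullable, so stop

Collecting: FIRST(L) = { 'a' }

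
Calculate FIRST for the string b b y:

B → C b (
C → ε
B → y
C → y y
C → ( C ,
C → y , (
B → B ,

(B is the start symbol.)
To compute FIRST(b b y), process the symbols left to right:
Symbol b is a terminal. Add 'b' and stop.
FIRST(b b y) = { 'b' }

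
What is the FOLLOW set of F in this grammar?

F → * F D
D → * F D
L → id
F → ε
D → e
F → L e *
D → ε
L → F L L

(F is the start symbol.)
To compute FOLLOW(F), find every occurrence of F on a right-hand side N → α F β: add FIRST(β) \ {ε}, and if β is empty or nullable also add FOLLOW(N). Iterate to a fixed point.

F is the start symbol, so $ ∈ FOLLOW(F).
In F → * F D: F is followed by D, add FIRST(D) \ {ε} = { '*', 'e' }
  D is nullable, so FOLLOW(F) is also included — that is the set being defined, nothing new
In D → * F D: F is followed by D, add FIRST(D) \ {ε} = { '*', 'e' }
  D is nullable, so also add FOLLOW(D)
In L → F L L: F is followed by L L, add FIRST(L L) \ {ε} = { '*', 'id' }

The FOLLOW sets referred to above (computed the same way, to a fixed point):
  FOLLOW(D) = { $, '*', 'e', 'id' }

Taking the union: FOLLOW(F) = { $, '*', 'e', 'id' }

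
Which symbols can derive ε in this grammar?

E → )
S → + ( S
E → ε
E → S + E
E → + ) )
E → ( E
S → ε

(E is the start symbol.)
{ 'E', 'S' }

ε-productions: E → ε, S → ε
So E, S are immediately nullable.
Every non-terminal is now nullable.
Nullable = { 'E', 'S' }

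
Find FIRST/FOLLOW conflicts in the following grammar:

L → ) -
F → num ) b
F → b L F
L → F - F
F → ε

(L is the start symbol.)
A FIRST/FOLLOW conflict occurs when a non-terminal N has a nullable alternative N → β (β ⇒* ε) and another alternative N → α with FIRST(α) ∩ FOLLOW(N) ≠ ∅: on such a lookahead the parser cannot decide between expanding α and letting N vanish via β.

Nullable non-terminals: F.

F: nullable alternative(s) F → ε; FOLLOW(F) = { $, '-', 'b', 'num' }
  F → num ) b: FIRST \ {ε} = { 'num' } — overlaps FOLLOW(F) on { 'num' }: CONFLICT
  F → b L F: FIRST \ {ε} = { 'b' } — overlaps FOLLOW(F) on { 'b' }: CONFLICT
  F → ε: FIRST \ {ε} = { } — this is the only nullable alternative, skip

L has no nullable alternative, so no FIRST/FOLLOW check is needed there.

So the grammar has 2 FIRST/FOLLOW conflicts (marked CONFLICT above).

Answer: Yes. F → num ')' b with FOLLOW(F) on { 'num' }; F → b L F with FOLLOW(F) on { 'b' }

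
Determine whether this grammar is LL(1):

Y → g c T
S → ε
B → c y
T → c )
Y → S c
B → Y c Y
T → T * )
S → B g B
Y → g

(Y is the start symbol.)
No. Predict set conflict for Y: { 'g' }

Relevant sets:
  FIRST(S) = { 'c', 'g', ε }
  FIRST(B) = { 'c', 'g' }
  FIRST(Y) = { 'c', 'g' }
  FIRST(T) = { 'c' }
  FOLLOW(S) = { 'c' }

For Y:
  PREDICT(Y → g c T) = { 'g' }
  PREDICT(Y → S c) = { 'c', 'g' }
  PREDICT(Y → g) = { 'g' }
For S:
  PREDICT(S → ε) = { 'c' }
  PREDICT(S → B g B) = { 'c', 'g' }
For B:
  PREDICT(B → c y) = { 'c' }
  PREDICT(B → Y c Y) = { 'c', 'g' }
For T:
  PREDICT(T → c ')') = { 'c' }
  PREDICT(T → T '*' ')') = { 'c' }

Conflict found: Predict set conflict for Y: { 'g' }
The grammar is NOT LL(1).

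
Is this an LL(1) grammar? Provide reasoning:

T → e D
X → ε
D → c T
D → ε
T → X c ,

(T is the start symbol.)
Relevant sets:
  FIRST(X) = { ε }
  FOLLOW(D) = { $ }

For T:
  PREDICT(T → e D) = { 'e' }
  PREDICT(T → X c ',') = { 'c' }
For D:
  PREDICT(D → c T) = { 'c' }
  PREDICT(D → ε) = { $ }
X has a single production, so nothing to check there.

All predict sets are disjoint. The grammar IS LL(1).

Answer: Yes, the grammar is LL(1).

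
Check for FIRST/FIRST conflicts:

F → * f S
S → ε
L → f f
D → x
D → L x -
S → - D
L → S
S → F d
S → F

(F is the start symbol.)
A FIRST/FIRST conflict occurs when two productions N → α and N → β for the same non-terminal have FIRST(α) ∩ FIRST(β) ≠ ∅ (with ε ∈ FIRST of a nullable right-hand side, so two nullable alternatives also conflict).

FIRST sets of the non-terminals at (or reachable through a nullable prefix from) the front of some alternative:
  FIRST(F) = { '*' }
  FIRST(S) = { '*', '-', ε }
  FIRST(L) = { '*', '-', 'f', ε }

Productions for S:
  S → ε: FIRST = { ε }
  S → - D: FIRST = { '-' }
  S → F d: FIRST = { '*' }
  S → F: FIRST = { '*' }
Productions for L:
  L → f f: FIRST = { 'f' }
  L → S: FIRST = { '*', '-', ε }
Productions for D:
  D → x: FIRST = { 'x' }
  D → L x -: FIRST = { '*', '-', 'f', 'x' }
F has only one production, so no FIRST/FIRST conflict is possible there.

Conflict for S: S → F d and S → F
  Overlap: { '*' }
Conflict for D: D → x and D → L x -
  Overlap: { 'x' }

Answer: Yes. S → F d / S → F on { '*' }; D → x / D → L x '-' on { 'x' }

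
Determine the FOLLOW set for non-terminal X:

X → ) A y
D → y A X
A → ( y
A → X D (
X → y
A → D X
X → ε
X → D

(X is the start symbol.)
{ $, '(', ')', 'y' }

X is the start symbol, so $ ∈ FOLLOW(X).
In D → y A X: X is at the end, add FOLLOW(D)
In A → X D (: X is followed by D '(', add FIRST(D '(') \ {ε} = { 'y' }
In A → D X: X is at the end, add FOLLOW(A)

The FOLLOW sets referred to above (computed the same way, to a fixed point):
  FOLLOW(D) = { $, '(', ')', 'y' }
  FOLLOW(A) = { $, '(', ')', 'y' }

Taking the union: FOLLOW(X) = { $, '(', ')', 'y' }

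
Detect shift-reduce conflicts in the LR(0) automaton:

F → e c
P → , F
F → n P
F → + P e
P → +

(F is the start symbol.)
A shift-reduce conflict occurs when an LR(0) state has both:
  - a complete (reduce) item [A → α .] (dot at the end), and
  - a shift item [B → β . c γ] (dot before a terminal).

Augment with F' → F and build the canonical LR(0) collection (I0 = CLOSURE({[F' → . F]}), then GOTO on every symbol after a dot until no new states appear). It has 12 states:
  I0: { [F → . + P e], [F → . e c], [F → . n P], [F' → . F] }  — shift
  I1: { [F → + . P e], [P → . +], [P → . , F] }  — shift
  I2: { [F' → F .] }  — accept
  I3: { [F → e . c] }  — shift
  I4: { [F → n . P], [P → . +], [P → . , F] }  — shift
  I5: { [P → + .] }  — reduce
  I6: { [F → . + P e], [F → . e c], [F → . n P], [P → , . F] }  — shift
  I7: { [F → n P .] }  — reduce
  I8: { [P → , F .] }  — reduce
  I9: { [F → e c .] }  — reduce
  I10: { [F → + P . e] }  — shift
  I11: { [F → + P e .] }  — reduce

No state contains both a complete item and a shift item.

Answer: No shift-reduce conflicts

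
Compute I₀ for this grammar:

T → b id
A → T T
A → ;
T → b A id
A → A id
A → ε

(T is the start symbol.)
First, augment the grammar with T' → T
I₀ = CLOSURE({ [T' → . T] }):
  [T' → . T] has the dot before T: add [T → . b id], [T → . b A id]
No further items can be added.

I₀ = { [T → . b A id], [T → . b id], [T' → . T] }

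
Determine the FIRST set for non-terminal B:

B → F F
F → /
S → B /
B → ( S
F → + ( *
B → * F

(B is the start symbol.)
To compute FIRST(B), examine every production with B on the left-hand side, reading each right-hand side left to right until a non-nullable symbol is reached.

FIRST sets of the other non-terminals involved (by the same procedure, iterated to a fixed point):
  FIRST(F) = { '+', '/' }

From B → F F:
  - F is a non-terminal: add FIRST(F) \ {ε} = { '+', '/' }
    F is not nullable, so stop
From B → ( S:
  - '(' is a terminal: add '(' and stop
From B → * F:
  - '*' is a terminal: add '*' and stop

Collecting: FIRST(B) = { '(', '*', '+', '/' }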